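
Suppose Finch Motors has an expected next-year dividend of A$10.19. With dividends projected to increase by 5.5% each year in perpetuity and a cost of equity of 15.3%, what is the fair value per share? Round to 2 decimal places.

Gordon growth model: P₀ = D₁/(r − g), with D₁ = 10.19 given directly.
P₀ = 10.1900 / (0.153 − 0.055) = 10.1900 / 0.098 = 103.9796

A$103.98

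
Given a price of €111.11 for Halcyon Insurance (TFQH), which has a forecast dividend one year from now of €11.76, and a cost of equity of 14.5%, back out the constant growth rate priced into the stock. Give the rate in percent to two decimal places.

3.92%

From P₀ = D₁/(r − g), the implied growth is g = r − D₁/P₀.
g = 0.145 − 11.76/111.11 = 0.145 − 0.10584 = 0.03916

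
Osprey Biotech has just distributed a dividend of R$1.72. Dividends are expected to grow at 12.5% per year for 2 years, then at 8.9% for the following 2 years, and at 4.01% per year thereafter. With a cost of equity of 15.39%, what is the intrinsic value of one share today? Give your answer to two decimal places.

Three-stage DDM. Project D₁…D_4; terminal Gordon value at t=4 with g = 0.0401; discount at r = 0.1539.
D_1 = 1.9350
D_2 = 2.1769
D_3 = 2.3706
D_4 = 2.5816
TV_4 = 2.6851/(0.1539−0.0401) = 23.5951
P₀ = Σ Dₜ/(1+r)ᵗ + TV_4/(1+r)^4 = 19.6201

R$19.62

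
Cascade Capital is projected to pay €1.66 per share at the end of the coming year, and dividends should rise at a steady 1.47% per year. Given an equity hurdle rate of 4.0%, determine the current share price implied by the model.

€65.61

Gordon growth model: P₀ = D₁/(r − g), with D₁ = 1.66 given directly.
P₀ = 1.6600 / (0.04 − 0.0147) = 1.6600 / 0.0253 = 65.6126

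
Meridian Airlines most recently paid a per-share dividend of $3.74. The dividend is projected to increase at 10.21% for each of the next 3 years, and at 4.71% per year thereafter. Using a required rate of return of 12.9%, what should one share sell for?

Two-stage DDM. Project D₁…D_3 at 0.1021, terminal growth 0.0471, discount at r = 0.129.
D_1 = 4.1219
D_2 = 4.5427
D_3 = 5.0065
Terminal value at t=3: TV = D_4/(r−g) = 5.2423/(0.129−0.0471) = 64.0087
P₀ = 4.1219/(1+0.129)^1 + 4.5427/(1+0.129)^2 + 5.0065/(1+0.129)^3 + 64.0087/(1+0.129)^3 = 55.1730

$55.17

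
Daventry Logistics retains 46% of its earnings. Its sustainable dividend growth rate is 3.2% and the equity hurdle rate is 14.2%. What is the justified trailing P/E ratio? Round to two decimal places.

Payout ratio b = 1 − 0.46 = 0.54.
Justified trailing P/E = b(1+g)/(r−g) = 0.54×(1+0.032)/(0.142−0.032) = 5.0662

5.07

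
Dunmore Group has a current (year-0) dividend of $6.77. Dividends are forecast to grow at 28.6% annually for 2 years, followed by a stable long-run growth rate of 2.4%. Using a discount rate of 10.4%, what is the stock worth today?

Two-stage DDM. Project D₁…D_2 at 0.286, terminal growth 0.024, discount at r = 0.104.
D_1 = 8.7062
D_2 = 11.1962
Terminal value at t=2: TV = D_3/(r−g) = 11.4649/(0.104−0.024) = 143.3113
P₀ = 8.7062/(1+0.104)^1 + 11.1962/(1+0.104)^2 + 143.3113/(1+0.104)^2 = 134.6546

$134.65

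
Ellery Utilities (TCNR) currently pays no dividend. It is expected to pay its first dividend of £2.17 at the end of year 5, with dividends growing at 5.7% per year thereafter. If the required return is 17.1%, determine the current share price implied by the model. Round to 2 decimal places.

Deferred-dividend DDM. At t=4 the remaining stream is a growing perpetuity with first payment D_5 = 2.17.
V_4 = D_5/(r−g) = 2.17/(0.171−0.057) = 19.0351
P₀ = V_4/(1+r)^4 = 19.0351/(1+0.171)^4 = 10.1234

£10.12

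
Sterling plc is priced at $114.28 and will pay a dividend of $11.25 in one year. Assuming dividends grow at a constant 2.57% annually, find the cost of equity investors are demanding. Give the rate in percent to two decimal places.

Rearranging the constant-growth DDM: r = D₁/P₀ + g.
r = 11.2500 / 114.28 + 0.0257 = 0.09844 + 0.0257 = 0.12414

12.41%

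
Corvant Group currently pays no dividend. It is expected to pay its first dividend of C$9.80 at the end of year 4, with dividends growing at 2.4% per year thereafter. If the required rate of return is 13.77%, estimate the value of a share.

Deferred-dividend DDM. At t=3 the remaining stream is a growing perpetuity with first payment D_4 = 9.80.
V_3 = D_4/(r−g) = 9.80/(0.1377−0.024) = 86.1917
P₀ = V_3/(1+r)^3 = 86.1917/(1+0.1377)^3 = 58.5305

C$58.53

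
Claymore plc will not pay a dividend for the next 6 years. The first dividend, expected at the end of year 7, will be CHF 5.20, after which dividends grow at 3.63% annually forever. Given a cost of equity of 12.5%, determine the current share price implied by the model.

Deferred-dividend DDM. At t=6 the remaining stream is a growing perpetuity with first payment D_7 = 5.20.
V_6 = D_7/(r−g) = 5.20/(0.125−0.0363) = 58.6246
P₀ = V_6/(1+r)^6 = 58.6246/(1+0.125)^6 = 28.9178

CHF 28.92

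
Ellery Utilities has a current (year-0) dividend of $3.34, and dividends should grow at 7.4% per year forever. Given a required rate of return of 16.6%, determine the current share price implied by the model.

Gordon growth model: P₀ = D₁/(r − g). D₁ = 3.34 × (1 + 0.074) = 3.5872.
P₀ = 3.5872 / (0.166 − 0.074) = 3.5872 / 0.092 = 38.9909

$38.99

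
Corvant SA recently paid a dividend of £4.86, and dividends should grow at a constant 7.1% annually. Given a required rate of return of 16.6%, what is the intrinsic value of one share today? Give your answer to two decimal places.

£54.79

Gordon growth model: P₀ = D₁/(r − g). D₁ = 4.86 × (1 + 0.071) = 5.2051.
P₀ = 5.2051 / (0.166 − 0.071) = 5.2051 / 0.095 = 54.7901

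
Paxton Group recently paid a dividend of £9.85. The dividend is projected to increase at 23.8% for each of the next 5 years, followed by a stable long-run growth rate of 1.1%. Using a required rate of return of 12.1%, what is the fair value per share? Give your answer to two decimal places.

£215.71

Two-stage DDM. Project D₁…D_5 at 0.238, terminal growth 0.011, discount at r = 0.121.
D_1 = 12.1943
D_2 = 15.0965
D_3 = 18.6895
D_4 = 23.1376
D_5 = 28.6444
Terminal value at t=5: TV = D_6/(r−g) = 28.9595/(0.121−0.011) = 263.2679
P₀ = 12.1943/(1+0.121)^1 + 15.0965/(1+0.121)^2 + 18.6895/(1+0.121)^3 + 23.1376/(1+0.121)^4 + 28.6444/(1+0.121)^5 + 263.2679/(1+0.121)^5 = 215.7121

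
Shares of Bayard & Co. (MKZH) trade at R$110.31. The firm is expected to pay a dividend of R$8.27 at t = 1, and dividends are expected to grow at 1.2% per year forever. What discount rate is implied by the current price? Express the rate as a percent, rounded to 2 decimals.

Rearranging the constant-growth DDM: r = D₁/P₀ + g.
r = 8.2700 / 110.31 + 0.012 = 0.07497 + 0.012 = 0.08697

8.70%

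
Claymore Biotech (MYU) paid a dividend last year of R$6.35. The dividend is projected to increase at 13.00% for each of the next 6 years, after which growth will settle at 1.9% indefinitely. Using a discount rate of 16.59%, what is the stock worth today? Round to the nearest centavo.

R$70.71

Two-stage DDM. Project D₁…D_6 at 0.13, terminal growth 0.019, discount at r = 0.1659.
D_1 = 7.1755
D_2 = 8.1083
D_3 = 9.1624
D_4 = 10.3535
D_5 = 11.6995
D_6 = 13.2204
Terminal value at t=6: TV = D_7/(r−g) = 13.4716/(0.1659−0.019) = 91.7058
P₀ = 7.1755/(1+0.1659)^1 + 8.1083/(1+0.1659)^2 + 9.1624/(1+0.1659)^3 + 10.3535/(1+0.1659)^4 + 11.6995/(1+0.1659)^5 + 13.2204/(1+0.1659)^6 + 91.7058/(1+0.1659)^6 = 70.7097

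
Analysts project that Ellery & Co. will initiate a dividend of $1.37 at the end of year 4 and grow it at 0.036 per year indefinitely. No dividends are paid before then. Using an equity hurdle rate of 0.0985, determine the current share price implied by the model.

Deferred-dividend DDM. At t=3 the remaining stream is a growing perpetuity with first payment D_4 = 1.37.
V_3 = D_4/(r−g) = 1.37/(0.0985−0.036) = 21.9200
P₀ = V_3/(1+r)^3 = 21.9200/(1+0.0985)^3 = 16.5364

$16.54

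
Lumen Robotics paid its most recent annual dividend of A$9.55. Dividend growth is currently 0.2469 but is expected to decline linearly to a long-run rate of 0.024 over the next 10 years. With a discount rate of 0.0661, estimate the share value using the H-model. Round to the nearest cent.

A$485.10

H-model: P₀ = D₀[(1+g_L) + H(g_S−g_L)]/(r−g_L), with H = 10/2 = 5.
P₀ = 9.55 × [(1+0.024) + 5×(0.2469−0.024)] / (0.0661−0.024)
   = 9.55 × 2.1385 / 0.0421 = 485.0992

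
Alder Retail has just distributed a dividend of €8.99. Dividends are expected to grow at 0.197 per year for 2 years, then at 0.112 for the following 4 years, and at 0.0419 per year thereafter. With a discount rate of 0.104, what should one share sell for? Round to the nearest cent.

Three-stage DDM. Project D₁…D_6; terminal Gordon value at t=6 with g = 0.0419; discount at r = 0.104.
D_1 = 10.7610
D_2 = 12.8810
D_3 = 14.3236
D_4 = 15.9279
D_5 = 17.7118
D_6 = 19.6955
TV_6 = 20.5207/(0.104−0.0419) = 330.4468
P₀ = Σ Dₜ/(1+r)ᵗ + TV_6/(1+r)^6 = 245.8710

€245.87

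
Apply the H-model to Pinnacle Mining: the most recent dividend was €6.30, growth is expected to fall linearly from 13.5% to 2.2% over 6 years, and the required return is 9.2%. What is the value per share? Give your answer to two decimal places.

H-model: P₀ = D₀[(1+g_L) + H(g_S−g_L)]/(r−g_L), with H = 6/2 = 3.
P₀ = 6.30 × [(1+0.022) + 3×(0.135−0.022)] / (0.092−0.022)
   = 6.30 × 1.3610 / 0.07 = 122.4900

€122.49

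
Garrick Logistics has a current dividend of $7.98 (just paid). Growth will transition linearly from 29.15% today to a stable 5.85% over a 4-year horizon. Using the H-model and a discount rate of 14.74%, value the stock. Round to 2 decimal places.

H-model: P₀ = D₀[(1+g_L) + H(g_S−g_L)]/(r−g_L), with H = 4/2 = 2.
P₀ = 7.98 × [(1+0.0585) + 2×(0.2915−0.0585)] / (0.1474−0.0585)
   = 7.98 × 1.5245 / 0.0889 = 136.8449

$136.84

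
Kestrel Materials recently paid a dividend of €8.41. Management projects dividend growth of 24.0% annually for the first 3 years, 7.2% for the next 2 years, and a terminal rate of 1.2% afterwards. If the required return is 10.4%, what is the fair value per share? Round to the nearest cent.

€178.37

Three-stage DDM. Project D₁…D_5; terminal Gordon value at t=5 with g = 0.012; discount at r = 0.104.
D_1 = 10.4284
D_2 = 12.9312
D_3 = 16.0347
D_4 = 17.1892
D_5 = 18.4268
TV_5 = 18.6480/(0.104−0.012) = 202.6951
P₀ = Σ Dₜ/(1+r)ᵗ + TV_5/(1+r)^5 = 178.3735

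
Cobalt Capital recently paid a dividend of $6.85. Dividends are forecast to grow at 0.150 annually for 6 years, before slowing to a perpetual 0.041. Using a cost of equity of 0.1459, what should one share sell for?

$111.07

Two-stage DDM. Project D₁…D_6 at 0.15, terminal growth 0.041, discount at r = 0.1459.
D_1 = 7.8775
D_2 = 9.0591
D_3 = 10.4180
D_4 = 11.9807
D_5 = 13.7778
D_6 = 15.8445
Terminal value at t=6: TV = D_7/(r−g) = 16.4941/(0.1459−0.041) = 157.2363
P₀ = 7.8775/(1+0.1459)^1 + 9.0591/(1+0.1459)^2 + 10.4180/(1+0.1459)^3 + 11.9807/(1+0.1459)^4 + 13.7778/(1+0.1459)^5 + 15.8445/(1+0.1459)^6 + 157.2363/(1+0.1459)^6 = 111.0678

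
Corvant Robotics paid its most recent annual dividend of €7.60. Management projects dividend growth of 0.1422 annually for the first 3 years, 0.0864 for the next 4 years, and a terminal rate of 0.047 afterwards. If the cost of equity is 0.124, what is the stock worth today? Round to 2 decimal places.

Three-stage DDM. Project D₁…D_7; terminal Gordon value at t=7 with g = 0.047; discount at r = 0.124.
D_1 = 8.6807
D_2 = 9.9151
D_3 = 11.3250
D_4 = 12.3035
D_5 = 13.3666
D_6 = 14.5214
D_7 = 15.7761
TV_7 = 16.5176/(0.124−0.047) = 214.5137
P₀ = Σ Dₜ/(1+r)ᵗ + TV_7/(1+r)^7 = 147.5106

€147.51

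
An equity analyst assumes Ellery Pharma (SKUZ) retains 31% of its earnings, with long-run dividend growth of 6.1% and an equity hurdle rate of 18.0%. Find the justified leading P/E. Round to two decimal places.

Payout ratio b = 1 − 0.31 = 0.69.
Justified leading P/E = b/(r−g) = 0.69/(0.18−0.061) = 5.7983

5.80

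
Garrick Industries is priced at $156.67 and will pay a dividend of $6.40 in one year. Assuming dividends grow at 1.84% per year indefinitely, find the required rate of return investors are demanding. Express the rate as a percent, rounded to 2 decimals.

Rearranging the constant-growth DDM: r = D₁/P₀ + g.
r = 6.4000 / 156.67 + 0.0184 = 0.04085 + 0.0184 = 0.05925

5.93%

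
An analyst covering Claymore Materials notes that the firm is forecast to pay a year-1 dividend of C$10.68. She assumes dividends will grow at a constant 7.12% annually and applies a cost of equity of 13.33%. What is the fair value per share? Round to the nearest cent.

Gordon growth model: P₀ = D₁/(r − g), with D₁ = 10.68 given directly.
P₀ = 10.6800 / (0.1333 − 0.0712) = 10.6800 / 0.0621 = 171.9807

C$171.98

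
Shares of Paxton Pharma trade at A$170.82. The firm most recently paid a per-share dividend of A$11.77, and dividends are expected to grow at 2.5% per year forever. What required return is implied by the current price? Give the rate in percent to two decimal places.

9.56%

Rearranging the constant-growth DDM: r = D₁/P₀ + g.
D₁ = 11.77 × (1 + 0.025) = 12.0642.
r = 12.0642 / 170.82 + 0.025 = 0.07063 + 0.025 = 0.09563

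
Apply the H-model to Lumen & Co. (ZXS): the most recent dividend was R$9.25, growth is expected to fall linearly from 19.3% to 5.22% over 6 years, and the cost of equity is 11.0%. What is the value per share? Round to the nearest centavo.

H-model: P₀ = D₀[(1+g_L) + H(g_S−g_L)]/(r−g_L), with H = 6/2 = 3.
P₀ = 9.25 × [(1+0.0522) + 3×(0.193−0.0522)] / (0.11−0.0522)
   = 9.25 × 1.4746 / 0.0578 = 235.9870

R$235.99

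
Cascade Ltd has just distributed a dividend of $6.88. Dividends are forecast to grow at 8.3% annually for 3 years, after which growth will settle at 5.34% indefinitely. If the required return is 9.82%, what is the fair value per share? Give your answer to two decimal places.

$175.22

Two-stage DDM. Project D₁…D_3 at 0.083, terminal growth 0.0534, discount at r = 0.0982.
D_1 = 7.4510
D_2 = 8.0695
D_3 = 8.7392
Terminal value at t=3: TV = D_4/(r−g) = 9.2059/(0.0982−0.0534) = 205.4893
P₀ = 7.4510/(1+0.0982)^1 + 8.0695/(1+0.0982)^2 + 8.7392/(1+0.0982)^3 + 205.4893/(1+0.0982)^3 = 175.2214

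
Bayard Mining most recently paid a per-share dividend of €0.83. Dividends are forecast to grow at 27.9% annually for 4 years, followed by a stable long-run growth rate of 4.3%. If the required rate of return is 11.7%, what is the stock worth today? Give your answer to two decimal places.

Two-stage DDM. Project D₁…D_4 at 0.279, terminal growth 0.043, discount at r = 0.117.
D_1 = 1.0616
D_2 = 1.3577
D_3 = 1.7366
D_4 = 2.2211
Terminal value at t=4: TV = D_5/(r−g) = 2.3166/(0.117−0.043) = 31.3049
P₀ = 1.0616/(1+0.117)^1 + 1.3577/(1+0.117)^2 + 1.7366/(1+0.117)^3 + 2.2211/(1+0.117)^4 + 31.3049/(1+0.117)^4 = 24.8208

€24.82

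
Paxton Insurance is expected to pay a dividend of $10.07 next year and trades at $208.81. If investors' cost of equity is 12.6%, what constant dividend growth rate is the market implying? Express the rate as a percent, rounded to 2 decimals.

7.78%

From P₀ = D₁/(r − g), the implied growth is g = r − D₁/P₀.
g = 0.126 − 10.07/208.81 = 0.126 − 0.04823 = 0.07777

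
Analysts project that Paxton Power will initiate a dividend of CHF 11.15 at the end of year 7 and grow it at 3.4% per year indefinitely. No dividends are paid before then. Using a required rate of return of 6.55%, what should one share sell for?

CHF 241.90

Deferred-dividend DDM. At t=6 the remaining stream is a growing perpetuity with first payment D_7 = 11.15.
V_6 = D_7/(r−g) = 11.15/(0.0655−0.034) = 353.9683
P₀ = V_6/(1+r)^6 = 353.9683/(1+0.0655)^6 = 241.9043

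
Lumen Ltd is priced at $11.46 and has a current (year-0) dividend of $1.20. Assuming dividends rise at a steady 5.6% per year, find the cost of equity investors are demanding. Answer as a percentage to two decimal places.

Rearranging the constant-growth DDM: r = D₁/P₀ + g.
D₁ = 1.20 × (1 + 0.056) = 1.2672.
r = 1.2672 / 11.46 + 0.056 = 0.11058 + 0.056 = 0.16658

16.66%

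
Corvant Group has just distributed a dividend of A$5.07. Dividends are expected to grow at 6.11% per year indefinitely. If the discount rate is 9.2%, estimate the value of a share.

Gordon growth model: P₀ = D₁/(r − g). D₁ = 5.07 × (1 + 0.0611) = 5.3798.
P₀ = 5.3798 / (0.092 − 0.0611) = 5.3798 / 0.0309 = 174.1028

A$174.10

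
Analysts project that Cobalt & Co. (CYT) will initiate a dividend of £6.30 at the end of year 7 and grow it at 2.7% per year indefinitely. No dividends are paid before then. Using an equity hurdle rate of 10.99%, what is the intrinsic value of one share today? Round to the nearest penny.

Deferred-dividend DDM. At t=6 the remaining stream is a growing perpetuity with first payment D_7 = 6.30.
V_6 = D_7/(r−g) = 6.30/(0.1099−0.027) = 75.9952
P₀ = V_6/(1+r)^6 = 75.9952/(1+0.1099)^6 = 40.6521

£40.65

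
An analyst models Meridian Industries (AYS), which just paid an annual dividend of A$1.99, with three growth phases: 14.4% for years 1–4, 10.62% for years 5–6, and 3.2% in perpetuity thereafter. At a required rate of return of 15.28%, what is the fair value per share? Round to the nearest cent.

Three-stage DDM. Project D₁…D_6; terminal Gordon value at t=6 with g = 0.032; discount at r = 0.1528.
D_1 = 2.2766
D_2 = 2.6044
D_3 = 2.9794
D_4 = 3.4085
D_5 = 3.7704
D_6 = 4.1708
TV_6 = 4.3043/(0.1528−0.032) = 35.6318
P₀ = Σ Dₜ/(1+r)ᵗ + TV_6/(1+r)^6 = 26.6197

A$26.62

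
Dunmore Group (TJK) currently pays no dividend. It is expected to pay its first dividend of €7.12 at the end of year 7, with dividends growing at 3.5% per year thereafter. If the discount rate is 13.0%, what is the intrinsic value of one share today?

Deferred-dividend DDM. At t=6 the remaining stream is a growing perpetuity with first payment D_7 = 7.12.
V_6 = D_7/(r−g) = 7.12/(0.13−0.035) = 74.9474
P₀ = V_6/(1+r)^6 = 74.9474/(1+0.13)^6 = 35.9986

€36.00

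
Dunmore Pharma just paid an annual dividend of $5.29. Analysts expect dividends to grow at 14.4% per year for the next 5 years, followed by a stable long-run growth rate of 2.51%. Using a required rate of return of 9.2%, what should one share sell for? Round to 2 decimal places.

$132.76

Two-stage DDM. Project D₁…D_5 at 0.144, terminal growth 0.0251, discount at r = 0.092.
D_1 = 6.0518
D_2 = 6.9232
D_3 = 7.9202
D_4 = 9.0607
D_5 = 10.3654
Terminal value at t=5: TV = D_6/(r−g) = 10.6256/(0.092−0.0251) = 158.8276
P₀ = 6.0518/(1+0.092)^1 + 6.9232/(1+0.092)^2 + 7.9202/(1+0.092)^3 + 9.0607/(1+0.092)^4 + 10.3654/(1+0.092)^5 + 158.8276/(1+0.092)^5 = 132.7624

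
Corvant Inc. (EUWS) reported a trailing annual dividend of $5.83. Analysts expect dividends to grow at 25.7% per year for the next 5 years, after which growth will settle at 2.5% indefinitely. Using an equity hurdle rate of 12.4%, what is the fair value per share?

$146.87

Two-stage DDM. Project D₁…D_5 at 0.257, terminal growth 0.025, discount at r = 0.124.
D_1 = 7.3283
D_2 = 9.2117
D_3 = 11.5791
D_4 = 14.5549
D_5 = 18.2955
Terminal value at t=5: TV = D_6/(r−g) = 18.7529/(0.124−0.025) = 189.4234
P₀ = 7.3283/(1+0.124)^1 + 9.2117/(1+0.124)^2 + 11.5791/(1+0.124)^3 + 14.5549/(1+0.124)^4 + 18.2955/(1+0.124)^5 + 189.4234/(1+0.124)^5 = 146.8671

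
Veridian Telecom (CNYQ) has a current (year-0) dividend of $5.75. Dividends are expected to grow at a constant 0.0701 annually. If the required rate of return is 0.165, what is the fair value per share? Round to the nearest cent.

Gordon growth model: P₀ = D₁/(r − g). D₁ = 5.75 × (1 + 0.0701) = 6.1531.
P₀ = 6.1531 / (0.165 − 0.0701) = 6.1531 / 0.0949 = 64.8375

$64.84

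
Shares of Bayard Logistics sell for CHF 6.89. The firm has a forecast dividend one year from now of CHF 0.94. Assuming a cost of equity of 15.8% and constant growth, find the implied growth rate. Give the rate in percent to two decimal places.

From P₀ = D₁/(r − g), the implied growth is g = r − D₁/P₀.
g = 0.158 − 0.94/6.89 = 0.158 − 0.13643 = 0.02157

2.16%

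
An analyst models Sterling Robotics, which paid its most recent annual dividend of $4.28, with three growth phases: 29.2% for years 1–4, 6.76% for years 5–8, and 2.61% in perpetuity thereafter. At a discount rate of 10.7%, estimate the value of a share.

Three-stage DDM. Project D₁…D_8; terminal Gordon value at t=8 with g = 0.0261; discount at r = 0.107.
D_1 = 5.5298
D_2 = 7.1444
D_3 = 9.2306
D_4 = 11.9260
D_5 = 12.7322
D_6 = 13.5929
D_7 = 14.5117
D_8 = 15.4927
TV_8 = 15.8971/(0.107−0.0261) = 196.5030
P₀ = Σ Dₜ/(1+r)ᵗ + TV_8/(1+r)^8 = 141.7437

$141.74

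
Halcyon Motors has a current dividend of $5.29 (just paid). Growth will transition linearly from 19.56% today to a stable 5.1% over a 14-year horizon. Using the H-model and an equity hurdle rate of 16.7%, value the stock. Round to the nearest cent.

H-model: P₀ = D₀[(1+g_L) + H(g_S−g_L)]/(r−g_L), with H = 14/2 = 7.
P₀ = 5.29 × [(1+0.051) + 7×(0.1956−0.051)] / (0.167−0.051)
   = 5.29 × 2.0632 / 0.116 = 94.0890

$94.09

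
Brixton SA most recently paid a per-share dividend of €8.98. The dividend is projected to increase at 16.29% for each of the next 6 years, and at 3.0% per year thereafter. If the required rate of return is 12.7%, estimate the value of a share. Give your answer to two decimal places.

Two-stage DDM. Project D₁…D_6 at 0.1629, terminal growth 0.03, discount at r = 0.127.
D_1 = 10.4428
D_2 = 12.1440
D_3 = 14.1222
D_4 = 16.4227
D_5 = 19.0980
D_6 = 22.2091
Terminal value at t=6: TV = D_7/(r−g) = 22.8754/(0.127−0.03) = 235.8284
P₀ = 10.4428/(1+0.127)^1 + 12.1440/(1+0.127)^2 + 14.1222/(1+0.127)^3 + 16.4227/(1+0.127)^4 + 19.0980/(1+0.127)^5 + 22.2091/(1+0.127)^6 + 235.8284/(1+0.127)^6 = 175.3104

€175.31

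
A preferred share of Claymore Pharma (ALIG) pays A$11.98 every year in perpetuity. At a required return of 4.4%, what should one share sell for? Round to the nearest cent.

A$272.27

Zero-growth DDM (perpetuity): P₀ = D/r = 11.98 / 0.044 = 272.2727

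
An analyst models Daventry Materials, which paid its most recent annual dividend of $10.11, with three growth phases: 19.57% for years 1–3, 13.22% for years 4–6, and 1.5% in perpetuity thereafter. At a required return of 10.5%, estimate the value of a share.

Three-stage DDM. Project D₁…D_6; terminal Gordon value at t=6 with g = 0.015; discount at r = 0.105.
D_1 = 12.0885
D_2 = 14.4543
D_3 = 17.2829
D_4 = 19.5678
D_5 = 22.1546
D_6 = 25.0835
TV_6 = 25.4597/(0.105−0.015) = 282.8856
P₀ = Σ Dₜ/(1+r)ᵗ + TV_6/(1+r)^6 = 231.3336

$231.33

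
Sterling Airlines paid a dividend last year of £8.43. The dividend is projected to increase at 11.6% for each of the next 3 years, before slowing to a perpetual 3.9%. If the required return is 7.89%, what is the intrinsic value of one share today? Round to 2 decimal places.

Two-stage DDM. Project D₁…D_3 at 0.116, terminal growth 0.039, discount at r = 0.0789.
D_1 = 9.4079
D_2 = 10.4992
D_3 = 11.7171
Terminal value at t=3: TV = D_4/(r−g) = 12.1741/(0.0789−0.039) = 305.1145
P₀ = 9.4079/(1+0.0789)^1 + 10.4992/(1+0.0789)^2 + 11.7171/(1+0.0789)^3 + 305.1145/(1+0.0789)^3 = 270.0208

£270.02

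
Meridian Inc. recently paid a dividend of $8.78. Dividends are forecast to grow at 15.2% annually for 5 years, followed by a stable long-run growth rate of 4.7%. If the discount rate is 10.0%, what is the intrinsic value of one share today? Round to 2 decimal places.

Two-stage DDM. Project D₁…D_5 at 0.152, terminal growth 0.047, discount at r = 0.1.
D_1 = 10.1146
D_2 = 11.6520
D_3 = 13.4231
D_4 = 15.4634
D_5 = 17.8138
Terminal value at t=5: TV = D_6/(r−g) = 18.6511/(0.1−0.047) = 351.9069
P₀ = 10.1146/(1+0.1)^1 + 11.6520/(1+0.1)^2 + 13.4231/(1+0.1)^3 + 15.4634/(1+0.1)^4 + 17.8138/(1+0.1)^5 + 351.9069/(1+0.1)^5 = 269.0389

$269.04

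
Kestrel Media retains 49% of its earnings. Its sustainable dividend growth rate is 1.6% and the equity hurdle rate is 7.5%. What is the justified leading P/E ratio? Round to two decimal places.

Payout ratio b = 1 − 0.49 = 0.51.
Justified leading P/E = b/(r−g) = 0.51/(0.075−0.016) = 8.6441

8.64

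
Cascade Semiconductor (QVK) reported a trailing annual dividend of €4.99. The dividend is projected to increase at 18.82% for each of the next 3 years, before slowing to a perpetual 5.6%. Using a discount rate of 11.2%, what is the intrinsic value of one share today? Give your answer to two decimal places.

Two-stage DDM. Project D₁…D_3 at 0.1882, terminal growth 0.056, discount at r = 0.112.
D_1 = 5.9291
D_2 = 7.0450
D_3 = 8.3708
Terminal value at t=3: TV = D_4/(r−g) = 8.8396/(0.112−0.056) = 157.8502
P₀ = 5.9291/(1+0.112)^1 + 7.0450/(1+0.112)^2 + 8.3708/(1+0.112)^3 + 157.8502/(1+0.112)^3 = 131.9140

€131.91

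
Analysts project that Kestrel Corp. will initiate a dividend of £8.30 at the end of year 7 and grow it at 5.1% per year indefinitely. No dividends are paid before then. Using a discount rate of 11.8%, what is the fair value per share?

£63.44

Deferred-dividend DDM. At t=6 the remaining stream is a growing perpetuity with first payment D_7 = 8.30.
V_6 = D_7/(r−g) = 8.30/(0.118−0.051) = 123.8806
P₀ = V_6/(1+r)^6 = 123.8806/(1+0.118)^6 = 63.4384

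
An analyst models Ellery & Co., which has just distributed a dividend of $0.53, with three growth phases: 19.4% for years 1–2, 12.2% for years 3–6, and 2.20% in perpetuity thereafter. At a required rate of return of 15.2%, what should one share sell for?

Three-stage DDM. Project D₁…D_6; terminal Gordon value at t=6 with g = 0.022; discount at r = 0.152.
D_1 = 0.6328
D_2 = 0.7556
D_3 = 0.8478
D_4 = 0.9512
D_5 = 1.0672
D_6 = 1.1974
TV_6 = 1.2238/(0.152−0.022) = 9.4138
P₀ = Σ Dₜ/(1+r)ᵗ + TV_6/(1+r)^6 = 7.2792

$7.28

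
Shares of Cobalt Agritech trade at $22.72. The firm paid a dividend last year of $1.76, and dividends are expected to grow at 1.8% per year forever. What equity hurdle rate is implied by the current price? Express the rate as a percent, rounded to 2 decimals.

9.69%

Rearranging the constant-growth DDM: r = D₁/P₀ + g.
D₁ = 1.76 × (1 + 0.018) = 1.7917.
r = 1.7917 / 22.72 + 0.018 = 0.07886 + 0.018 = 0.09686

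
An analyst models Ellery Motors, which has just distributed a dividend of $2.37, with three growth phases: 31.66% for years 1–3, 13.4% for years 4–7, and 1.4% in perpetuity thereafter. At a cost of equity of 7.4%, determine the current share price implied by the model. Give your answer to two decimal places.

$122.59

Three-stage DDM. Project D₁…D_7; terminal Gordon value at t=7 with g = 0.014; discount at r = 0.074.
D_1 = 3.1203
D_2 = 4.1082
D_3 = 5.4089
D_4 = 6.1337
D_5 = 6.9556
D_6 = 7.8877
D_7 = 8.9446
TV_7 = 9.0698/(0.074−0.014) = 151.1642
P₀ = Σ Dₜ/(1+r)ᵗ + TV_7/(1+r)^7 = 122.5874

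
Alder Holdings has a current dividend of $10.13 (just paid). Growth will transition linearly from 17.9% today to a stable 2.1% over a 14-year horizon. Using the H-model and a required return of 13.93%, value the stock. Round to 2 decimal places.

$182.13

H-model: P₀ = D₀[(1+g_L) + H(g_S−g_L)]/(r−g_L), with H = 14/2 = 7.
P₀ = 10.13 × [(1+0.021) + 7×(0.179−0.021)] / (0.1393−0.021)
   = 10.13 × 2.1270 / 0.1183 = 182.1345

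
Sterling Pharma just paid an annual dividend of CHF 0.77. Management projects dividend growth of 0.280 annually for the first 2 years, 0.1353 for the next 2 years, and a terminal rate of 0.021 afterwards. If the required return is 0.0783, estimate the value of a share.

CHF 25.78

Three-stage DDM. Project D₁…D_4; terminal Gordon value at t=4 with g = 0.021; discount at r = 0.0783.
D_1 = 0.9856
D_2 = 1.2616
D_3 = 1.4323
D_4 = 1.6260
TV_4 = 1.6602/(0.0783−0.021) = 28.9736
P₀ = Σ Dₜ/(1+r)ᵗ + TV_4/(1+r)^4 = 25.7752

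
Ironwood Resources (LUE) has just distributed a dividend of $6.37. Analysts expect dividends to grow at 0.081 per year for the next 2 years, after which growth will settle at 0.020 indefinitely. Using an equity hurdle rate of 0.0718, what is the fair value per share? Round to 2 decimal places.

Two-stage DDM. Project D₁…D_2 at 0.081, terminal growth 0.02, discount at r = 0.0718.
D_1 = 6.8860
D_2 = 7.4437
Terminal value at t=2: TV = D_3/(r−g) = 7.5926/(0.0718−0.02) = 146.5754
P₀ = 6.8860/(1+0.0718)^1 + 7.4437/(1+0.0718)^2 + 146.5754/(1+0.0718)^2 = 140.4995

$140.50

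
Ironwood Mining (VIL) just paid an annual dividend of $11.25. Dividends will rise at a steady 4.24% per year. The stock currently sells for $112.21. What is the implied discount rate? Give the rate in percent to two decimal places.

Rearranging the constant-growth DDM: r = D₁/P₀ + g.
D₁ = 11.25 × (1 + 0.0424) = 11.7270.
r = 11.7270 / 112.21 + 0.0424 = 0.10451 + 0.0424 = 0.14691

14.69%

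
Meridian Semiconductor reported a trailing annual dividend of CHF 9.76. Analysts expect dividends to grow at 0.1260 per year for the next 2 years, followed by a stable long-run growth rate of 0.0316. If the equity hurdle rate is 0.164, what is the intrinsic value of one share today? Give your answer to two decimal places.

Two-stage DDM. Project D₁…D_2 at 0.126, terminal growth 0.0316, discount at r = 0.164.
D_1 = 10.9898
D_2 = 12.3745
Terminal value at t=2: TV = D_3/(r−g) = 12.7655/(0.164−0.0316) = 96.4162
P₀ = 10.9898/(1+0.164)^1 + 12.3745/(1+0.164)^2 + 96.4162/(1+0.164)^2 = 89.7358

CHF 89.74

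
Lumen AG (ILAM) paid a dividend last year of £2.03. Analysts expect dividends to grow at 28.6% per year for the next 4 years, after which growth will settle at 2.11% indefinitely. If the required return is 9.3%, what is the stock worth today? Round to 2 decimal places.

£67.64

Two-stage DDM. Project D₁…D_4 at 0.286, terminal growth 0.0211, discount at r = 0.093.
D_1 = 2.6106
D_2 = 3.3572
D_3 = 4.3174
D_4 = 5.5521
Terminal value at t=4: TV = D_5/(r−g) = 5.6693/(0.093−0.0211) = 78.8496
P₀ = 2.6106/(1+0.093)^1 + 3.3572/(1+0.093)^2 + 4.3174/(1+0.093)^3 + 5.5521/(1+0.093)^4 + 78.8496/(1+0.093)^4 = 67.6436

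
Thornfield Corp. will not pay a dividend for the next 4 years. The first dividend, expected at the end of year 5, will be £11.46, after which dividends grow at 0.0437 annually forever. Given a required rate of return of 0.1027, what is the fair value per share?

Deferred-dividend DDM. At t=4 the remaining stream is a growing perpetuity with first payment D_5 = 11.46.
V_4 = D_5/(r−g) = 11.46/(0.1027−0.0437) = 194.2373
P₀ = V_4/(1+r)^4 = 194.2373/(1+0.1027)^4 = 131.3721

£131.37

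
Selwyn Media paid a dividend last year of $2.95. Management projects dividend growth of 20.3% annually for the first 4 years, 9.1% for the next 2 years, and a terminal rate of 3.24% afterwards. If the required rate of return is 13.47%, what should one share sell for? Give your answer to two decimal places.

Three-stage DDM. Project D₁…D_6; terminal Gordon value at t=6 with g = 0.0324; discount at r = 0.1347.
D_1 = 3.5489
D_2 = 4.2693
D_3 = 5.1359
D_4 = 6.1785
D_5 = 6.7408
D_6 = 7.3542
TV_6 = 7.5925/(0.1347−0.0324) = 74.2175
P₀ = Σ Dₜ/(1+r)ᵗ + TV_6/(1+r)^6 = 55.4860

$55.49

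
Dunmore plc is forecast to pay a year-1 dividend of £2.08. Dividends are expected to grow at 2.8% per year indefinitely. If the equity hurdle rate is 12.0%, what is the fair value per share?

£22.61

Gordon growth model: P₀ = D₁/(r − g), with D₁ = 2.08 given directly.
P₀ = 2.0800 / (0.12 − 0.028) = 2.0800 / 0.092 = 22.6087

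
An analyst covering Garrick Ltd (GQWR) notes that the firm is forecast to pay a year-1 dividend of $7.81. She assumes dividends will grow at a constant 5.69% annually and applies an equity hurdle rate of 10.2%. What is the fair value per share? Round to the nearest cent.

$173.17

Gordon growth model: P₀ = D₁/(r − g), with D₁ = 7.81 given directly.
P₀ = 7.8100 / (0.102 − 0.0569) = 7.8100 / 0.0451 = 173.1707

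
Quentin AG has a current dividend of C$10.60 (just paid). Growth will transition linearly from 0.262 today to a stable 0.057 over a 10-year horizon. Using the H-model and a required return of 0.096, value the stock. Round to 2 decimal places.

C$565.88

H-model: P₀ = D₀[(1+g_L) + H(g_S−g_L)]/(r−g_L), with H = 10/2 = 5.
P₀ = 10.60 × [(1+0.057) + 5×(0.262−0.057)] / (0.096−0.057)
   = 10.60 × 2.0820 / 0.039 = 565.8769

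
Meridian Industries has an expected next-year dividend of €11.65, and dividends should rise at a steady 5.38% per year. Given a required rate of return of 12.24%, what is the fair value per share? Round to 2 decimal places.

Gordon growth model: P₀ = D₁/(r − g), with D₁ = 11.65 given directly.
P₀ = 11.6500 / (0.1224 − 0.0538) = 11.6500 / 0.0686 = 169.8251

€169.83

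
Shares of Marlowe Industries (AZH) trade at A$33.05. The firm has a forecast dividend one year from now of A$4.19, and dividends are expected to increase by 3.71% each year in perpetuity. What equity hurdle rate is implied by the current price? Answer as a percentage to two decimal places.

Rearranging the constant-growth DDM: r = D₁/P₀ + g.
r = 4.1900 / 33.05 + 0.0371 = 0.12678 + 0.0371 = 0.16388

16.39%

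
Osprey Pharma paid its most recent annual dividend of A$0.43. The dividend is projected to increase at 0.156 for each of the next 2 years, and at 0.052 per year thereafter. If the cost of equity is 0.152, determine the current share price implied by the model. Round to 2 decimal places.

Two-stage DDM. Project D₁…D_2 at 0.156, terminal growth 0.052, discount at r = 0.152.
D_1 = 0.4971
D_2 = 0.5746
Terminal value at t=2: TV = D_3/(r−g) = 0.6045/(0.152−0.052) = 6.0450
P₀ = 0.4971/(1+0.152)^1 + 0.5746/(1+0.152)^2 + 6.0450/(1+0.152)^2 = 5.4196

A$5.42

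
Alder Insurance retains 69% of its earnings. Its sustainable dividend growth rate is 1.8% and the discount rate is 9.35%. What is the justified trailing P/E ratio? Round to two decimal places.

Payout ratio b = 1 − 0.69 = 0.31.
Justified trailing P/E = b(1+g)/(r−g) = 0.31×(1+0.018)/(0.0935−0.018) = 4.1799

4.18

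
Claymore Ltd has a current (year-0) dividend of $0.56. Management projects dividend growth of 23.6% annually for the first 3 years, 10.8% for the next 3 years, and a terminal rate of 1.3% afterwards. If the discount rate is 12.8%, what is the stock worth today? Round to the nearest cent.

$10.31

Three-stage DDM. Project D₁…D_6; terminal Gordon value at t=6 with g = 0.013; discount at r = 0.128.
D_1 = 0.6922
D_2 = 0.8555
D_3 = 1.0574
D_4 = 1.1716
D_5 = 1.2981
D_6 = 1.4383
TV_6 = 1.4570/(0.128−0.013) = 12.6699
P₀ = Σ Dₜ/(1+r)ᵗ + TV_6/(1+r)^6 = 10.3061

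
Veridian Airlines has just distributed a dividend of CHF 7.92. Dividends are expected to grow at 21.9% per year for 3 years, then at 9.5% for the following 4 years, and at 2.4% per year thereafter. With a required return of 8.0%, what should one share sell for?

CHF 297.63

Three-stage DDM. Project D₁…D_7; terminal Gordon value at t=7 with g = 0.024; discount at r = 0.08.
D_1 = 9.6545
D_2 = 11.7688
D_3 = 14.3462
D_4 = 15.7091
D_5 = 17.2014
D_6 = 18.8356
D_7 = 20.6249
TV_7 = 21.1199/(0.08−0.024) = 377.1418
P₀ = Σ Dₜ/(1+r)ᵗ + TV_7/(1+r)^7 = 297.6340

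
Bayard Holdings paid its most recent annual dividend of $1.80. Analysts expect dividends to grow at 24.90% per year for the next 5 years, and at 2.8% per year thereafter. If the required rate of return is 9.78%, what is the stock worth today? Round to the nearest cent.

$64.01

Two-stage DDM. Project D₁…D_5 at 0.249, terminal growth 0.028, discount at r = 0.0978.
D_1 = 2.2482
D_2 = 2.8080
D_3 = 3.5072
D_4 = 4.3805
D_5 = 5.4712
Terminal value at t=5: TV = D_6/(r−g) = 5.6244/(0.0978−0.028) = 80.5791
P₀ = 2.2482/(1+0.0978)^1 + 2.8080/(1+0.0978)^2 + 3.5072/(1+0.0978)^3 + 4.3805/(1+0.0978)^4 + 5.4712/(1+0.0978)^5 + 80.5791/(1+0.0978)^5 = 64.0128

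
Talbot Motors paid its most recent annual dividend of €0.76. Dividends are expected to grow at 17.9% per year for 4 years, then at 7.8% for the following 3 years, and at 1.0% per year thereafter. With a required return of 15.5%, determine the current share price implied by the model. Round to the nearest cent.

Three-stage DDM. Project D₁…D_7; terminal Gordon value at t=7 with g = 0.01; discount at r = 0.155.
D_1 = 0.8960
D_2 = 1.0564
D_3 = 1.2455
D_4 = 1.4685
D_5 = 1.5830
D_6 = 1.7065
D_7 = 1.8396
TV_7 = 1.8580/(0.155−0.01) = 12.8138
P₀ = Σ Dₜ/(1+r)ᵗ + TV_7/(1+r)^7 = 10.0342

€10.03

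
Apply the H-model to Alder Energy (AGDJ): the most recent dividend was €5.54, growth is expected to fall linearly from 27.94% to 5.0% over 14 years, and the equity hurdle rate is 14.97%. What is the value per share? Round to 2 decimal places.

H-model: P₀ = D₀[(1+g_L) + H(g_S−g_L)]/(r−g_L), with H = 14/2 = 7.
P₀ = 5.54 × [(1+0.05) + 7×(0.2794−0.05)] / (0.1497−0.05)
   = 5.54 × 2.6558 / 0.0997 = 147.5740

€147.57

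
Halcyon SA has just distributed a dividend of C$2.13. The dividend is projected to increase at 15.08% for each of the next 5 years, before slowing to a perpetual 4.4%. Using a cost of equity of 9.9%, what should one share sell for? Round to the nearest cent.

Two-stage DDM. Project D₁…D_5 at 0.1508, terminal growth 0.044, discount at r = 0.099.
D_1 = 2.4512
D_2 = 2.8208
D_3 = 3.2462
D_4 = 3.7358
D_5 = 4.2991
Terminal value at t=5: TV = D_6/(r−g) = 4.4883/(0.099−0.044) = 81.6050
P₀ = 2.4512/(1+0.099)^1 + 2.8208/(1+0.099)^2 + 3.2462/(1+0.099)^3 + 3.7358/(1+0.099)^4 + 4.2991/(1+0.099)^5 + 81.6050/(1+0.099)^5 = 63.1552

C$63.16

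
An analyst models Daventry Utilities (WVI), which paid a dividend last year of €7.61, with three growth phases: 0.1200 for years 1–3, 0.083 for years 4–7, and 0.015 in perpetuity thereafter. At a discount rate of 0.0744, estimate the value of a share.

€212.08

Three-stage DDM. Project D₁…D_7; terminal Gordon value at t=7 with g = 0.015; discount at r = 0.0744.
D_1 = 8.5232
D_2 = 9.5460
D_3 = 10.6915
D_4 = 11.5789
D_5 = 12.5399
D_6 = 13.5808
D_7 = 14.7080
TV_7 = 14.9286/(0.0744−0.015) = 251.3229
P₀ = Σ Dₜ/(1+r)ᵗ + TV_7/(1+r)^7 = 212.0809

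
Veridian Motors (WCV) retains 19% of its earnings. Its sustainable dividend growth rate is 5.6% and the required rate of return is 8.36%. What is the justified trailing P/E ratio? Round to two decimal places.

30.99

Payout ratio b = 1 − 0.19 = 0.81.
Justified trailing P/E = b(1+g)/(r−g) = 0.81×(1+0.056)/(0.0836−0.056) = 30.9913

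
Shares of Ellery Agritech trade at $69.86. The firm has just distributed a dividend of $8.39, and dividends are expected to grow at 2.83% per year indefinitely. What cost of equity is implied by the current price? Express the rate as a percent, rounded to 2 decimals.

15.18%

Rearranging the constant-growth DDM: r = D₁/P₀ + g.
D₁ = 8.39 × (1 + 0.0283) = 8.6274.
r = 8.6274 / 69.86 + 0.0283 = 0.12350 + 0.0283 = 0.15180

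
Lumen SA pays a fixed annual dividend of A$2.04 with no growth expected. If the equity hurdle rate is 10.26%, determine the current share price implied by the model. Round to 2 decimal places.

Zero-growth DDM (perpetuity): P₀ = D/r = 2.04 / 0.1026 = 19.8830

A$19.88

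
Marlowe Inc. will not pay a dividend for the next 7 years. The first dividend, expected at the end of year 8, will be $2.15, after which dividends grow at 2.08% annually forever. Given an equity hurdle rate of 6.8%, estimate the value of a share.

Deferred-dividend DDM. At t=7 the remaining stream is a growing perpetuity with first payment D_8 = 2.15.
V_7 = D_8/(r−g) = 2.15/(0.068−0.0208) = 45.5508
P₀ = V_7/(1+r)^7 = 45.5508/(1+0.068)^7 = 28.7407

$28.74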